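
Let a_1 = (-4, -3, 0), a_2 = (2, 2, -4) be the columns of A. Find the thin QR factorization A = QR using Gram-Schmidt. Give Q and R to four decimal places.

q_1 = a_1/‖a_1‖ = (-4, -3, 0)/5.0000 = (-0.8000, -0.6000, 0.0000).
r_{12} = q_1·a_2 = -2.8000.
u_2 = a_2 + 2.8000·q_1 = (-0.2400, 0.3200, -4.0000).
‖u_2‖ = 4.0200, so q_2 = (-0.0597, 0.0796, -0.9950).

Q = [[-0.8000, -0.0597], [-0.6000, 0.0796], [0.0000, -0.9950]], R = [[5.0000, -2.8000], [0.0000, 4.0200]]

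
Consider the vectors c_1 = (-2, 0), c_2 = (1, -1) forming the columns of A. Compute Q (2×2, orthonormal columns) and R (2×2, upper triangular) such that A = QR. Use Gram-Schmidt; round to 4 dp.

q_1 = c_1/‖c_1‖ = (-2, 0)/2.0000 = (-1.0000, 0.0000).
r_{12} = q_1·c_2 = -1.0000.
u_2 = c_2 + 1.0000·q_1 = (0.0000, -1.0000).
‖u_2‖ = 1.0000, so q_2 = (0.0000, -1.0000).

Q = [[-1.0000, 0.0000], [0.0000, -1.0000]], R = [[2.0000, -1.0000], [0.0000, 1.0000]]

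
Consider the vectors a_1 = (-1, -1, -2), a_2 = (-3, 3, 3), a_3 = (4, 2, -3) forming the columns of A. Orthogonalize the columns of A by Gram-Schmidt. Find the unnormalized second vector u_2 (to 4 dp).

a_1 = (-1, -1, -2); ‖a_1‖ = 2.4495, so e_1 = (-0.4082, -0.4082, -0.8165).
e_1·a_2 = (-0.4082)·(-3) + (-0.4082)·3 + (-0.8165)·3 = -2.4495.
u_2 = a_2 + 2.4495·e_1 = (-4.0000, 2.0000, 1.0000).

u_2 = (-4.0000, 2.0000, 1.0000)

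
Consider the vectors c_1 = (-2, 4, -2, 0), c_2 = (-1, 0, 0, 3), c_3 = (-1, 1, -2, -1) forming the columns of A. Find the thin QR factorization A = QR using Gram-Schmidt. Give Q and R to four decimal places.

Q = [[-0.4082, -0.2657, -0.2864], [0.8165, -0.1063, -0.5370], [-0.4082, 0.0531, -0.7877], [0.0000, 0.9567, -0.0955]], R = [[4.8990, 0.4082, 2.0412], [0.0000, 3.1358, -0.9035], [0.0000, 0.0000, 1.4202]]

c_1 = (-2, 4, -2, 0); ‖c_1‖ = 4.8990, so e_1 = (-0.4082, 0.8165, -0.4082, 0.0000).
e_1·c_2 = (-0.4082)·(-1) + 0.8165·0 + (-0.4082)·0 + 0.0000·3 = 0.4082.
u_2 = c_2 − 0.4082·e_1 = (-0.8333, -0.3333, 0.1667, 3.0000).
‖u_2‖ = 3.1358, so e_2 = (-0.2657, -0.1063, 0.0531, 0.9567).
e_1·c_3 = (-0.4082)·(-1) + 0.8165·1 + (-0.4082)·(-2) + 0.0000·(-1) = 2.0412; e_2·c_3 = (-0.2657)·(-1) + (-0.1063)·1 + 0.0531·(-2) + 0.9567·(-1) = -0.9035.
u_3 = c_3 − 2.0412·e_1 + 0.9035·e_2 = (-0.4068, -0.7627, -1.1186, -0.1356).
‖u_3‖ = 1.4202, so e_3 = (-0.2864, -0.5370, -0.7877, -0.0955).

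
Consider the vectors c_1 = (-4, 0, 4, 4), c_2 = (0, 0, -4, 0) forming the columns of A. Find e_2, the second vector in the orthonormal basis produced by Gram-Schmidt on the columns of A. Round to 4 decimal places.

c_1 = (-4, 0, 4, 4); ‖c_1‖ = 6.9282, so e_1 = (-0.5774, 0.0000, 0.5774, 0.5774).
e_1·c_2 = (-0.5774)·0 + 0.0000·0 + 0.5774·(-4) + 0.5774·0 = -2.3094.
u_2 = c_2 + 2.3094·e_1 = (-1.3333, 0.0000, -2.6667, 1.3333).
‖u_2‖ = 3.2660, so e_2 = (-0.4082, 0.0000, -0.8165, 0.4082).

e_2 = (-0.4082, 0.0000, -0.8165, 0.4082)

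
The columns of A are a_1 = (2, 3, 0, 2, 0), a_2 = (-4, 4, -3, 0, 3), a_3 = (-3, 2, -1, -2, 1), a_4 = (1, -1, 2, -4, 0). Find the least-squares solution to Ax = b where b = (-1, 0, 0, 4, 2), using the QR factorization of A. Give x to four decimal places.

a_1 = (2, 3, 0, 2, 0); ‖a_1‖ = 4.1231, so q_1 = (0.4851, 0.7276, 0.0000, 0.4851, 0.0000).
q_1·a_2 = 0.4851·(-4) + 0.7276·4 + 0.0000·(-3) + 0.4851·0 + 0.0000·3 = 0.9701.
u_2 = a_2 − 0.9701·q_1 = (-4.4706, 3.2941, -3.0000, -0.4706, 3.0000).
‖u_2‖ = 7.0042, so q_2 = (-0.6383, 0.4703, -0.4283, -0.0672, 0.4283).
q_1·a_3 = 0.4851·(-3) + 0.7276·2 + 0.0000·(-1) + 0.4851·(-2) + 0.0000·1 = -0.9701; q_2·a_3 = (-0.6383)·(-3) + 0.4703·2 + (-0.4283)·(-1) + (-0.0672)·(-2) + 0.4283·1 = 3.8464.
u_3 = a_3 + 0.9701·q_1 − 3.8464·q_2 = (-0.0743, 0.8969, 0.6475, -1.2710, -0.6475).
‖u_3‖ = 1.8066, so q_3 = (-0.0411, 0.4964, 0.3584, -0.7035, -0.3584).
q_1·a_4 = 0.4851·1 + 0.7276·(-1) + 0.0000·2 + 0.4851·(-4) + 0.0000·0 = -2.1828; q_2·a_4 = (-0.6383)·1 + 0.4703·(-1) + (-0.4283)·2 + (-0.0672)·(-4) + 0.4283·0 = -1.6965; q_3·a_4 = (-0.0411)·1 + 0.4964·(-1) + 0.3584·2 + (-0.7035)·(-4) + (-0.3584)·0 = 2.9933.
u_4 = a_4 + 2.1828·q_1 + 1.6965·q_2 − 2.9933·q_3 = (1.0992, -0.0999, 0.2006, -0.9493, 1.7994).
‖u_4‖ = 2.3233, so q_4 = (0.4731, -0.0430, 0.0863, -0.4086, 0.7745).
Qᵀb = (1.4552, 1.2262, -3.4897, -0.5585).
Back-substitute: x_4 = -0.5585/2.3233 = -0.2404.
x_3 = (-3.4897 − 2.9933·(-0.2404))/1.8066 = -1.5334.
x_2 = (1.2262 − 3.8464·(-1.5334) + 1.6965·(-0.2404))/7.0042 = 0.9589.
x_1 = (1.4552 − 0.9701·0.9589 + 0.9701·(-1.5334) + 2.1828·(-0.2404))/4.1231 = -0.3607.

x = (-0.3607, 0.9589, -1.5334, -0.2404)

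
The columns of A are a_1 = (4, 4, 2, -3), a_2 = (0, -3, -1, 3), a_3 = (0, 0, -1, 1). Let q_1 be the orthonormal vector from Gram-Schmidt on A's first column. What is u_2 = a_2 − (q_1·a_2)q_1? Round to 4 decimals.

a_1 = (4, 4, 2, -3); ‖a_1‖ = 6.7082, so q_1 = (0.5963, 0.5963, 0.2981, -0.4472).
q_1·a_2 = 0.5963·0 + 0.5963·(-3) + 0.2981·(-1) + (-0.4472)·3 = -3.4286.
u_2 = a_2 + 3.4286·q_1 = (2.0444, -0.9556, 0.0222, 1.4667).

u_2 = (2.0444, -0.9556, 0.0222, 1.4667)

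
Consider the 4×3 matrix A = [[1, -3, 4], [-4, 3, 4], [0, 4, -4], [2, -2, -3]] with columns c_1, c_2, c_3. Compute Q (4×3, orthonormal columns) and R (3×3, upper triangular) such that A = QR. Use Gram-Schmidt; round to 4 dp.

c_1 = (1, -4, 0, 2); ‖c_1‖ = 4.5826, so q_1 = (0.2182, -0.8729, 0.0000, 0.4364).
q_1·c_2 = 0.2182·(-3) + (-0.8729)·3 + 0.0000·4 + 0.4364·(-2) = -4.1461.
u_2 = c_2 + 4.1461·q_1 = (-2.0952, -0.6190, 4.0000, -0.1905).
‖u_2‖ = 4.5617, so q_2 = (-0.4593, -0.1357, 0.8769, -0.0418).
q_1·c_3 = 0.2182·4 + (-0.8729)·4 + 0.0000·(-4) + 0.4364·(-3) = -3.9279; q_2·c_3 = (-0.4593)·4 + (-0.1357)·4 + 0.8769·(-4) + (-0.0418)·(-3) = -5.7622.
u_3 = c_3 + 3.9279·q_1 + 5.7622·q_2 = (2.2105, -0.2105, 1.0526, -1.5263).
‖u_3‖ = 2.8928, so q_3 = (0.7641, -0.0728, 0.3639, -0.5276).

Q = [[0.2182, -0.4593, 0.7641], [-0.8729, -0.1357, -0.0728], [0.0000, 0.8769, 0.3639], [0.4364, -0.0418, -0.5276]], R = [[4.5826, -4.1461, -3.9279], [0.0000, 4.5617, -5.7622], [0.0000, 0.0000, 2.8928]]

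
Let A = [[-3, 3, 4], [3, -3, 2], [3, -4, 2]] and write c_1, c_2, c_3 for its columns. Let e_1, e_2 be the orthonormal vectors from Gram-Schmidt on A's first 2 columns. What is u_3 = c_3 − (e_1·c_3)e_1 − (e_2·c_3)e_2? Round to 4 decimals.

c_1 = (-3, 3, 3); ‖c_1‖ = 5.1962, so e_1 = (-0.5774, 0.5774, 0.5774).
e_1·c_2 = (-0.5774)·3 + 0.5774·(-3) + 0.5774·(-4) = -5.7735.
u_2 = c_2 + 5.7735·e_1 = (-0.3333, 0.3333, -0.6667).
‖u_2‖ = 0.8165, so e_2 = (-0.4082, 0.4082, -0.8165).
e_1·c_3 = (-0.5774)·4 + 0.5774·2 + 0.5774·2 = 0.0000; e_2·c_3 = (-0.4082)·4 + 0.4082·2 + (-0.8165)·2 = -2.4495.
u_3 = c_3 + 0.0000·e_1 + 2.4495·e_2 = (3.0000, 3.0000, 0.0000).

u_3 = (3.0000, 3.0000, 0.0000)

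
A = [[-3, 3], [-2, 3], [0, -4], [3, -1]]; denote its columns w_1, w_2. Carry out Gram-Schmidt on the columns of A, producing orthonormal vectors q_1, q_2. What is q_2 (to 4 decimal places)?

q_1 = w_1/‖w_1‖ = (-3, -2, 0, 3)/4.6904 = (-0.6396, -0.4264, 0.0000, 0.6396).
r_{12} = q_1·w_2 = -3.8376.
u_2 = w_2 + 3.8376·q_1 = (0.5455, 1.3636, -4.0000, 1.4545).
‖u_2‖ = 4.5025, so q_2 = (0.1211, 0.3029, -0.8884, 0.3231).

q_2 = (0.1211, 0.3029, -0.8884, 0.3231)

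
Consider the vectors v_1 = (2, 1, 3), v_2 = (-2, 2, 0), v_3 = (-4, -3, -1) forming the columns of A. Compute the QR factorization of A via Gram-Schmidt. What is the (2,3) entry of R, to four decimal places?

v_1 = (2, 1, 3); ‖v_1‖ = 3.7417, so e_1 = (0.5345, 0.2673, 0.8018).
e_1·v_2 = 0.5345·(-2) + 0.2673·2 + 0.8018·0 = -0.5345.
u_2 = v_2 + 0.5345·e_1 = (-1.7143, 2.1429, 0.4286).
‖u_2‖ = 2.7775, so e_2 = (-0.6172, 0.7715, 0.1543).
r_{23} = e_2·v_3 = 0.0000.

r_{23} = 0.0000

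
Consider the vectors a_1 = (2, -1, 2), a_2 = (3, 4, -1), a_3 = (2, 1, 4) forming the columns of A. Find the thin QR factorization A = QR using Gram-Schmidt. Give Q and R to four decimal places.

a_1 = (2, -1, 2); ‖a_1‖ = 3.0000, so q_1 = (0.6667, -0.3333, 0.6667).
q_1·a_2 = 0.6667·3 + (-0.3333)·4 + 0.6667·(-1) = 0.0000.
u_2 = a_2 − 0.0000·q_1 = (3.0000, 4.0000, -1.0000).
‖u_2‖ = 5.0990, so q_2 = (0.5883, 0.7845, -0.1961).
q_1·a_3 = 0.6667·2 + (-0.3333)·1 + 0.6667·4 = 3.6667; q_2·a_3 = 0.5883·2 + 0.7845·1 + (-0.1961)·4 = 1.1767.
u_3 = a_3 − 3.6667·q_1 − 1.1767·q_2 = (-1.1368, 1.2991, 1.7863).
‖u_3‖ = 2.4841, so q_3 = (-0.4576, 0.5230, 0.7191).

Q = [[0.6667, 0.5883, -0.4576], [-0.3333, 0.7845, 0.5230], [0.6667, -0.1961, 0.7191]], R = [[3.0000, 0.0000, 3.6667], [0.0000, 5.0990, 1.1767], [0.0000, 0.0000, 2.4841]]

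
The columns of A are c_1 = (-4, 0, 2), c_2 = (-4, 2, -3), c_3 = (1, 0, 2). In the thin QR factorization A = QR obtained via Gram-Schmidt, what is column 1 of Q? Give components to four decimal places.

q_1 = (-0.8944, 0.0000, 0.4472)

c_1 = (-4, 0, 2); ‖c_1‖ = 4.4721, so q_1 = (-0.8944, 0.0000, 0.4472).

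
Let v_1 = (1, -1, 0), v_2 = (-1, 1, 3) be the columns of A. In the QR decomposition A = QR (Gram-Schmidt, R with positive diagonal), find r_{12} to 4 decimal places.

r_{12} = -1.4142

e_1 = v_1/‖v_1‖ = (1, -1, 0)/1.4142 = (0.7071, -0.7071, 0.0000).
r_{12} = e_1·v_2 = -1.4142.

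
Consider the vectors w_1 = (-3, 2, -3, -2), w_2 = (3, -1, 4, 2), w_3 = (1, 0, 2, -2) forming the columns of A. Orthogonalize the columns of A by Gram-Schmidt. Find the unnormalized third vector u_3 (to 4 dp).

u_3 = (0.5294, -0.6078, 0.6078, -2.3137)

w_1 = (-3, 2, -3, -2); ‖w_1‖ = 5.0990, so e_1 = (-0.5883, 0.3922, -0.5883, -0.3922).
e_1·w_2 = (-0.5883)·3 + 0.3922·(-1) + (-0.5883)·4 + (-0.3922)·2 = -5.2951.
u_2 = w_2 + 5.2951·e_1 = (-0.1154, 1.0769, 0.8846, -0.0769).
‖u_2‖ = 1.4005, so e_2 = (-0.0824, 0.7689, 0.6316, -0.0549).
e_1·w_3 = (-0.5883)·1 + 0.3922·0 + (-0.5883)·2 + (-0.3922)·(-2) = -0.9806; e_2·w_3 = (-0.0824)·1 + 0.7689·0 + 0.6316·2 + (-0.0549)·(-2) = 1.2907.
u_3 = w_3 + 0.9806·e_1 − 1.2907·e_2 = (0.5294, -0.6078, 0.6078, -2.3137).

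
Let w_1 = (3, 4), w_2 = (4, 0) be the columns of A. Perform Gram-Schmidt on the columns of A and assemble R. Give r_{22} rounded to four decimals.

w_1 = (3, 4); ‖w_1‖ = 5.0000, so e_1 = (0.6000, 0.8000).
e_1·w_2 = 0.6000·4 + 0.8000·0 = 2.4000.
u_2 = w_2 − 2.4000·e_1 = (2.5600, -1.9200).
r_{22} = ‖u_2‖ = 3.2000.

r_{22} = 3.2000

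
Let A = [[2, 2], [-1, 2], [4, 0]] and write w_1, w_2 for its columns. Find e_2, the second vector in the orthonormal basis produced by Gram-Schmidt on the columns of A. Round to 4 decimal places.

e_2 = (0.6475, 0.7498, -0.1363)

w_1 = (2, -1, 4); ‖w_1‖ = 4.5826, so e_1 = (0.4364, -0.2182, 0.8729).
e_1·w_2 = 0.4364·2 + (-0.2182)·2 + 0.8729·0 = 0.4364.
u_2 = w_2 − 0.4364·e_1 = (1.8095, 2.0952, -0.3810).
‖u_2‖ = 2.7946, so e_2 = (0.6475, 0.7498, -0.1363).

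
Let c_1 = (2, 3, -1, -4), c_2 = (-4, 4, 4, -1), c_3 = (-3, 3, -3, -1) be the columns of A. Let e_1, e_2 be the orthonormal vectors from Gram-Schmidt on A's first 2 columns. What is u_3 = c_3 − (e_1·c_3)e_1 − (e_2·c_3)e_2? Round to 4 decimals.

u_3 = (-2.6396, 1.1334, -3.6616, 0.4457)

e_1 = c_1/‖c_1‖ = (2, 3, -1, -4)/5.4772 = (0.3651, 0.5477, -0.1826, -0.7303).
r_{12} = e_1·c_2 = 0.7303.
u_2 = c_2 − 0.7303·e_1 = (-4.2667, 3.6000, 4.1333, -0.4667).
‖u_2‖ = 6.9618, so e_2 = (-0.6129, 0.5171, 0.5937, -0.0670).
r_{13} = e_1·c_3 = 1.8257; r_{23} = e_2·c_3 = 1.6758.
u_3 = c_3 − 1.8257·e_1 − 1.6758·e_2 = (-2.6396, 1.1334, -3.6616, 0.4457).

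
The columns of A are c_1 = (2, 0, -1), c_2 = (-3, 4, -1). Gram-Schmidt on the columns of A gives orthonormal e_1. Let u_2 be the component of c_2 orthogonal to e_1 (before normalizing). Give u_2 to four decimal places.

u_2 = (-1.0000, 4.0000, -2.0000)

c_1 = (2, 0, -1); ‖c_1‖ = 2.2361, so e_1 = (0.8944, 0.0000, -0.4472).
e_1·c_2 = 0.8944·(-3) + 0.0000·4 + (-0.4472)·(-1) = -2.2361.
u_2 = c_2 + 2.2361·e_1 = (-1.0000, 4.0000, -2.0000).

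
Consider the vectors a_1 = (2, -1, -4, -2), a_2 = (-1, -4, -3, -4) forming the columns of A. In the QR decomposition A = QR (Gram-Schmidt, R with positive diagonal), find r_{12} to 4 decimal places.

r_{12} = 4.4000

a_1 = (2, -1, -4, -2); ‖a_1‖ = 5.0000, so q_1 = (0.4000, -0.2000, -0.8000, -0.4000).
r_{12} = q_1·a_2 = 4.4000.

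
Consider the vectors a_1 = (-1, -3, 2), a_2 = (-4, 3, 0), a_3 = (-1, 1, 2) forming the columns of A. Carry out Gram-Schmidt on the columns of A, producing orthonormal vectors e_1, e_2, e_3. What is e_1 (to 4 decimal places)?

e_1 = (-0.2673, -0.8018, 0.5345)

a_1 = (-1, -3, 2); ‖a_1‖ = 3.7417, so e_1 = (-0.2673, -0.8018, 0.5345).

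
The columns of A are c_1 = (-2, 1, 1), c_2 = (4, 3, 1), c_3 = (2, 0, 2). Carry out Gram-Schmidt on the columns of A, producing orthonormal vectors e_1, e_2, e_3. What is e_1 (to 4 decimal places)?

c_1 = (-2, 1, 1); ‖c_1‖ = 2.4495, so e_1 = (-0.8165, 0.4082, 0.4082).

e_1 = (-0.8165, 0.4082, 0.4082)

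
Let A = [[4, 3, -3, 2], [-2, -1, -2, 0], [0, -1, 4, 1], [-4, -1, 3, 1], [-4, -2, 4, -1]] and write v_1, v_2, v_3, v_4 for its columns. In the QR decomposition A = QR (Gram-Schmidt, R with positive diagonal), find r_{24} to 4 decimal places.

r_{24} = 1.1547

v_1 = (4, -2, 0, -4, -4); ‖v_1‖ = 7.2111, so q_1 = (0.5547, -0.2774, 0.0000, -0.5547, -0.5547).
q_1·v_2 = 0.5547·3 + (-0.2774)·(-1) + 0.0000·(-1) + (-0.5547)·(-1) + (-0.5547)·(-2) = 3.6056.
u_2 = v_2 − 3.6056·q_1 = (1.0000, 0.0000, -1.0000, 1.0000, 0.0000).
‖u_2‖ = 1.7321, so q_2 = (0.5774, 0.0000, -0.5774, 0.5774, 0.0000).
r_{24} = q_2·v_4 = 1.1547.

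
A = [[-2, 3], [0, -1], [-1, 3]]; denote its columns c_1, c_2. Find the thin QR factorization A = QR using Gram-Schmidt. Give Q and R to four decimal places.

Q = [[-0.8944, -0.3586], [0.0000, -0.5976], [-0.4472, 0.7171]], R = [[2.2361, -4.0249], [0.0000, 1.6733]]

c_1 = (-2, 0, -1); ‖c_1‖ = 2.2361, so e_1 = (-0.8944, 0.0000, -0.4472).
e_1·c_2 = (-0.8944)·3 + 0.0000·(-1) + (-0.4472)·3 = -4.0249.
u_2 = c_2 + 4.0249·e_1 = (-0.6000, -1.0000, 1.2000).
‖u_2‖ = 1.6733, so e_2 = (-0.3586, -0.5976, 0.7171).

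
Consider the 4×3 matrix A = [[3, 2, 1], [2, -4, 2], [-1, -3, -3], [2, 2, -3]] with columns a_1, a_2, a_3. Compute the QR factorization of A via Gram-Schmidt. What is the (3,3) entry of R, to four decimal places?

a_1 = (3, 2, -1, 2); ‖a_1‖ = 4.2426, so q_1 = (0.7071, 0.4714, -0.2357, 0.4714).
q_1·a_2 = 0.7071·2 + 0.4714·(-4) + (-0.2357)·(-3) + 0.4714·2 = 1.1785.
u_2 = a_2 − 1.1785·q_1 = (1.1667, -4.5556, -2.7222, 1.4444).
‖u_2‖ = 5.6224, so q_2 = (0.2075, -0.8103, -0.4842, 0.2569).
q_1·a_3 = 0.7071·1 + 0.4714·2 + (-0.2357)·(-3) + 0.4714·(-3) = 0.9428; q_2·a_3 = 0.2075·1 + (-0.8103)·2 + (-0.4842)·(-3) + 0.2569·(-3) = -0.7312.
u_3 = a_3 − 0.9428·q_1 + 0.7312·q_2 = (0.4851, 0.9631, -3.1318, -3.2566).
r_{33} = ‖u_3‖ = 4.6450.

r_{33} = 4.6450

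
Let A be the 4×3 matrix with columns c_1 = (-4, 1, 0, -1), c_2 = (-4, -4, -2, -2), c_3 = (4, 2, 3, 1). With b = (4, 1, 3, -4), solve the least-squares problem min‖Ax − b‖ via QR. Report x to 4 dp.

c_1 = (-4, 1, 0, -1); ‖c_1‖ = 4.2426, so e_1 = (-0.9428, 0.2357, 0.0000, -0.2357).
e_1·c_2 = (-0.9428)·(-4) + 0.2357·(-4) + 0.0000·(-2) + (-0.2357)·(-2) = 3.2998.
u_2 = c_2 − 3.2998·e_1 = (-0.8889, -4.7778, -2.0000, -1.2222).
‖u_2‖ = 5.3955, so e_2 = (-0.1647, -0.8855, -0.3707, -0.2265).
e_1·c_3 = (-0.9428)·4 + 0.2357·2 + 0.0000·3 + (-0.2357)·1 = -3.5355; e_2·c_3 = (-0.1647)·4 + (-0.8855)·2 + (-0.3707)·3 + (-0.2265)·1 = -3.7686.
u_3 = c_3 + 3.5355·e_1 + 3.7686·e_2 = (0.0458, -0.5038, 1.6031, -0.6870).
‖u_3‖ = 1.8160, so e_3 = (0.0252, -0.2774, 0.8828, -0.3783).
Qᵀb = (-2.5927, -1.7504, 3.9850).
Back-substitute: x_3 = 3.9850/1.8160 = 2.1944.
x_2 = (-1.7504 + 3.7686·2.1944)/5.3955 = 1.2083.
x_1 = (-2.5927 − 3.2998·1.2083 + 3.5355·2.1944)/4.2426 = 0.2778.

x = (0.2778, 1.2083, 2.1944)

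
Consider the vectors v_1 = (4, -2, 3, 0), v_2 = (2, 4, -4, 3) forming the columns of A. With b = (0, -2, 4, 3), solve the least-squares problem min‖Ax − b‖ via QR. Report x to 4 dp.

q_1 = v_1/‖v_1‖ = (4, -2, 3, 0)/5.3852 = (0.7428, -0.3714, 0.5571, 0.0000).
r_{12} = q_1·v_2 = -2.2283.
u_2 = v_2 + 2.2283·q_1 = (3.6552, 3.1724, -2.7586, 3.0000).
‖u_2‖ = 6.3273, so q_2 = (0.5777, 0.5014, -0.4360, 0.4741).
Qᵀb = (2.9711, -1.3243).
Back-substitute: x_2 = -1.3243/6.3273 = -0.2093.
x_1 = (2.9711 + 2.2283·(-0.2093))/5.3852 = 0.4651.

x = (0.4651, -0.2093)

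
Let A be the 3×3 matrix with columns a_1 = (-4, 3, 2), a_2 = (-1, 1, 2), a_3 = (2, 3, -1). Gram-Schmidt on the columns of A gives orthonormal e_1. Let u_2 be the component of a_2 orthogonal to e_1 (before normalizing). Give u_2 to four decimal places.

e_1 = a_1/‖a_1‖ = (-4, 3, 2)/5.3852 = (-0.7428, 0.5571, 0.3714).
r_{12} = e_1·a_2 = 2.0426.
u_2 = a_2 − 2.0426·e_1 = (0.5172, -0.1379, 1.2414).

u_2 = (0.5172, -0.1379, 1.2414)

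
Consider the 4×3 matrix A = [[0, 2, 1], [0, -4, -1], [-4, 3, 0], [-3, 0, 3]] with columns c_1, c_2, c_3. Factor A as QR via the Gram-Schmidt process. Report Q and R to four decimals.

Q = [[0.0000, 0.4149, 0.3095], [0.0000, -0.8297, -0.2572], [-0.8000, 0.2240, -0.5493], [-0.6000, -0.2987, 0.7324]], R = [[5.0000, -2.4000, -1.8000], [0.0000, 4.8208, 0.3485], [0.0000, 0.0000, 2.7638]]

c_1 = (0, 0, -4, -3); ‖c_1‖ = 5.0000, so e_1 = (0.0000, 0.0000, -0.8000, -0.6000).
e_1·c_2 = 0.0000·2 + 0.0000·(-4) + (-0.8000)·3 + (-0.6000)·0 = -2.4000.
u_2 = c_2 + 2.4000·e_1 = (2.0000, -4.0000, 1.0800, -1.4400).
‖u_2‖ = 4.8208, so e_2 = (0.4149, -0.8297, 0.2240, -0.2987).
e_1·c_3 = 0.0000·1 + 0.0000·(-1) + (-0.8000)·0 + (-0.6000)·3 = -1.8000; e_2·c_3 = 0.4149·1 + (-0.8297)·(-1) + 0.2240·0 + (-0.2987)·3 = 0.3485.
u_3 = c_3 + 1.8000·e_1 − 0.3485·e_2 = (0.8554, -0.7108, -1.5181, 2.0241).
‖u_3‖ = 2.7638, so e_3 = (0.3095, -0.2572, -0.5493, 0.7324).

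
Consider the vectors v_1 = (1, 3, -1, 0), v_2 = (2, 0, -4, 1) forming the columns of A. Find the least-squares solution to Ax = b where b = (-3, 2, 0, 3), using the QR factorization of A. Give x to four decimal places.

v_1 = (1, 3, -1, 0); ‖v_1‖ = 3.3166, so e_1 = (0.3015, 0.9045, -0.3015, 0.0000).
e_1·v_2 = 0.3015·2 + 0.9045·0 + (-0.3015)·(-4) + 0.0000·1 = 1.8091.
u_2 = v_2 − 1.8091·e_1 = (1.4545, -1.6364, -3.4545, 1.0000).
‖u_2‖ = 4.2104, so e_2 = (0.3455, -0.3887, -0.8205, 0.2375).
Qᵀb = (0.9045, -1.1012).
Back-substitute: x_2 = -1.1012/4.2104 = -0.2615.
x_1 = (0.9045 − 1.8091·(-0.2615))/3.3166 = 0.4154.

x = (0.4154, -0.2615)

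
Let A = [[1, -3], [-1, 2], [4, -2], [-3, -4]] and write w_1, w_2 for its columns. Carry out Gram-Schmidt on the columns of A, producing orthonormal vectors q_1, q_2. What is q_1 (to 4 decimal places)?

w_1 = (1, -1, 4, -3); ‖w_1‖ = 5.1962, so q_1 = (0.1925, -0.1925, 0.7698, -0.5774).

q_1 = (0.1925, -0.1925, 0.7698, -0.5774)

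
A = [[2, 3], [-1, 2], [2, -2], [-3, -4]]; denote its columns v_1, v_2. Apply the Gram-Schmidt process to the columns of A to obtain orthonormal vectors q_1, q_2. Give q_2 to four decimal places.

q_1 = v_1/‖v_1‖ = (2, -1, 2, -3)/4.2426 = (0.4714, -0.2357, 0.4714, -0.7071).
r_{12} = q_1·v_2 = 2.8284.
u_2 = v_2 − 2.8284·q_1 = (1.6667, 2.6667, -3.3333, -2.0000).
‖u_2‖ = 5.0000, so q_2 = (0.3333, 0.5333, -0.6667, -0.4000).

q_2 = (0.3333, 0.5333, -0.6667, -0.4000)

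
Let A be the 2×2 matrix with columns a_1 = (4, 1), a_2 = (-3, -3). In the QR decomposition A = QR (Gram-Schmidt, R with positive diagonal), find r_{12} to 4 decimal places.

r_{12} = -3.6380

a_1 = (4, 1); ‖a_1‖ = 4.1231, so q_1 = (0.9701, 0.2425).
r_{12} = q_1·a_2 = -3.6380.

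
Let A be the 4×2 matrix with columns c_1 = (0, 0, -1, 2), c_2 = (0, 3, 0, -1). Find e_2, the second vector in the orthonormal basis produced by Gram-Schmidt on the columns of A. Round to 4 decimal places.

c_1 = (0, 0, -1, 2); ‖c_1‖ = 2.2361, so e_1 = (0.0000, 0.0000, -0.4472, 0.8944).
e_1·c_2 = 0.0000·0 + 0.0000·3 + (-0.4472)·0 + 0.8944·(-1) = -0.8944.
u_2 = c_2 + 0.8944·e_1 = (0.0000, 3.0000, -0.4000, -0.2000).
‖u_2‖ = 3.0332, so e_2 = (0.0000, 0.9891, -0.1319, -0.0659).

e_2 = (0.0000, 0.9891, -0.1319, -0.0659)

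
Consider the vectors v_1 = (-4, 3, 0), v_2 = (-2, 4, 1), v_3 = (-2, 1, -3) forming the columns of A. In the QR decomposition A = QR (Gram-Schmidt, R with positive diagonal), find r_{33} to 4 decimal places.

q_1 = v_1/‖v_1‖ = (-4, 3, 0)/5.0000 = (-0.8000, 0.6000, 0.0000).
r_{12} = q_1·v_2 = 4.0000.
u_2 = v_2 − 4.0000·q_1 = (1.2000, 1.6000, 1.0000).
‖u_2‖ = 2.2361, so q_2 = (0.5367, 0.7155, 0.4472).
r_{13} = q_1·v_3 = 2.2000; r_{23} = q_2·v_3 = -1.6994.
u_3 = v_3 − 2.2000·q_1 + 1.6994·q_2 = (0.6720, 0.8960, -2.2400).
r_{33} = ‖u_3‖ = 2.5044.

r_{33} = 2.5044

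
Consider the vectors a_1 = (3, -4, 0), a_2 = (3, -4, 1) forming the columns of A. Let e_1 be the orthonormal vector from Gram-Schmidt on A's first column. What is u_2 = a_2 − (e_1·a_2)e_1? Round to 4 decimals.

u_2 = (0.0000, 0.0000, 1.0000)

e_1 = a_1/‖a_1‖ = (3, -4, 0)/5.0000 = (0.6000, -0.8000, 0.0000).
r_{12} = e_1·a_2 = 5.0000.
u_2 = a_2 − 5.0000·e_1 = (0.0000, 0.0000, 1.0000).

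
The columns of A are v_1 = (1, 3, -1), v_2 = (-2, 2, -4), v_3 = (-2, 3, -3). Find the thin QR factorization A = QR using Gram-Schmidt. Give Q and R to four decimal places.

Q = [[0.3015, -0.6396, -0.7071], [0.9045, -0.0426, 0.4243], [-0.3015, -0.7675, 0.5657]], R = [[3.3166, 2.4121, 3.0151], [0.0000, 4.2640, 3.4539], [0.0000, 0.0000, 0.9899]]

v_1 = (1, 3, -1); ‖v_1‖ = 3.3166, so e_1 = (0.3015, 0.9045, -0.3015).
e_1·v_2 = 0.3015·(-2) + 0.9045·2 + (-0.3015)·(-4) = 2.4121.
u_2 = v_2 − 2.4121·e_1 = (-2.7273, -0.1818, -3.2727).
‖u_2‖ = 4.2640, so e_2 = (-0.6396, -0.0426, -0.7675).
e_1·v_3 = 0.3015·(-2) + 0.9045·3 + (-0.3015)·(-3) = 3.0151; e_2·v_3 = (-0.6396)·(-2) + (-0.0426)·3 + (-0.7675)·(-3) = 3.4539.
u_3 = v_3 − 3.0151·e_1 − 3.4539·e_2 = (-0.7000, 0.4200, 0.5600).
‖u_3‖ = 0.9899, so e_3 = (-0.7071, 0.4243, 0.5657).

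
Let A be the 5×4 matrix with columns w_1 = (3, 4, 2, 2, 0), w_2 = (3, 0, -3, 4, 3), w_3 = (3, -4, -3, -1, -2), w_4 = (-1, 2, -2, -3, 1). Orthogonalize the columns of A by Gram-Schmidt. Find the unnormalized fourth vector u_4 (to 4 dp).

w_1 = (3, 4, 2, 2, 0); ‖w_1‖ = 5.7446, so q_1 = (0.5222, 0.6963, 0.3482, 0.3482, 0.0000).
q_1·w_2 = 0.5222·3 + 0.6963·0 + 0.3482·(-3) + 0.3482·4 + 0.0000·3 = 1.9149.
u_2 = w_2 − 1.9149·q_1 = (2.0000, -1.3333, -3.6667, 3.3333, 3.0000).
‖u_2‖ = 6.2716, so q_2 = (0.3189, -0.2126, -0.5846, 0.5315, 0.4783).
q_1·w_3 = 0.5222·3 + 0.6963·(-4) + 0.3482·(-3) + 0.3482·(-1) + 0.0000·(-2) = -2.6112; q_2·w_3 = 0.3189·3 + (-0.2126)·(-4) + (-0.5846)·(-3) + 0.5315·(-1) + 0.4783·(-2) = 2.0728.
u_3 = w_3 + 2.6112·q_1 − 2.0728·q_2 = (3.7026, -1.7411, -0.8790, -1.1926, -2.9915).
‖u_3‖ = 5.2806, so q_3 = (0.7012, -0.3297, -0.1665, -0.2258, -0.5665).
q_1·w_4 = 0.5222·(-1) + 0.6963·2 + 0.3482·(-2) + 0.3482·(-3) + 0.0000·1 = -0.8704; q_2·w_4 = 0.3189·(-1) + (-0.2126)·2 + (-0.5846)·(-2) + 0.5315·(-3) + 0.4783·1 = -0.6909; q_3·w_4 = 0.7012·(-1) + (-0.3297)·2 + (-0.1665)·(-2) + (-0.2258)·(-3) + (-0.5665)·1 = -0.9167.
u_4 = w_4 + 0.8704·q_1 + 0.6909·q_2 + 0.9167·q_3 = (0.3176, 2.1569, -2.2535, -2.5368, 0.8112).

u_4 = (0.3176, 2.1569, -2.2535, -2.5368, 0.8112)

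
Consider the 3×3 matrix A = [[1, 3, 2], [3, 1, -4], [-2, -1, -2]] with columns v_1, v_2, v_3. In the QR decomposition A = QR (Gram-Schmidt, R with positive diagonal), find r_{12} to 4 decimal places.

v_1 = (1, 3, -2); ‖v_1‖ = 3.7417, so q_1 = (0.2673, 0.8018, -0.5345).
r_{12} = q_1·v_2 = 2.1381.

r_{12} = 2.1381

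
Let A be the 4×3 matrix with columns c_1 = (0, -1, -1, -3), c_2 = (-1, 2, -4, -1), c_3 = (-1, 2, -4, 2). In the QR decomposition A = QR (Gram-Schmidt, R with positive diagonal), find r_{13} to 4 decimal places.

c_1 = (0, -1, -1, -3); ‖c_1‖ = 3.3166, so e_1 = (0.0000, -0.3015, -0.3015, -0.9045).
r_{13} = e_1·c_3 = -1.2060.

r_{13} = -1.2060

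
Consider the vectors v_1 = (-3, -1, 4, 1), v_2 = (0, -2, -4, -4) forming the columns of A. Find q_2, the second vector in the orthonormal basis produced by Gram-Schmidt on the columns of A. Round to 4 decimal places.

v_1 = (-3, -1, 4, 1); ‖v_1‖ = 5.1962, so q_1 = (-0.5774, -0.1925, 0.7698, 0.1925).
q_1·v_2 = (-0.5774)·0 + (-0.1925)·(-2) + 0.7698·(-4) + 0.1925·(-4) = -3.4641.
u_2 = v_2 + 3.4641·q_1 = (-2.0000, -2.6667, -1.3333, -3.3333).
‖u_2‖ = 4.8990, so q_2 = (-0.4082, -0.5443, -0.2722, -0.6804).

q_2 = (-0.4082, -0.5443, -0.2722, -0.6804)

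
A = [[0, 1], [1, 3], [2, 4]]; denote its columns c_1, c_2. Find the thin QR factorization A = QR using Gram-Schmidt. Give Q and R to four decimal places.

Q = [[0.0000, 0.7454], [0.4472, 0.5963], [0.8944, -0.2981]], R = [[2.2361, 4.9193], [0.0000, 1.3416]]

c_1 = (0, 1, 2); ‖c_1‖ = 2.2361, so q_1 = (0.0000, 0.4472, 0.8944).
q_1·c_2 = 0.0000·1 + 0.4472·3 + 0.8944·4 = 4.9193.
u_2 = c_2 − 4.9193·q_1 = (1.0000, 0.8000, -0.4000).
‖u_2‖ = 1.3416, so q_2 = (0.7454, 0.5963, -0.2981).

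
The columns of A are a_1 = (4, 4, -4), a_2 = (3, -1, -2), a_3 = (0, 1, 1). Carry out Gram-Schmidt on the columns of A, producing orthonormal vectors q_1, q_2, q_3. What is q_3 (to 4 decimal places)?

q_3 = (0.5883, 0.1961, 0.7845)

a_1 = (4, 4, -4); ‖a_1‖ = 6.9282, so q_1 = (0.5774, 0.5774, -0.5774).
q_1·a_2 = 0.5774·3 + 0.5774·(-1) + (-0.5774)·(-2) = 2.3094.
u_2 = a_2 − 2.3094·q_1 = (1.6667, -2.3333, -0.6667).
‖u_2‖ = 2.9439, so q_2 = (0.5661, -0.7926, -0.2265).
q_1·a_3 = 0.5774·0 + 0.5774·1 + (-0.5774)·1 = 0.0000; q_2·a_3 = 0.5661·0 + (-0.7926)·1 + (-0.2265)·1 = -1.0190.
u_3 = a_3 + 0.0000·q_1 + 1.0190·q_2 = (0.5769, 0.1923, 0.7692).
‖u_3‖ = 0.9806, so q_3 = (0.5883, 0.1961, 0.7845).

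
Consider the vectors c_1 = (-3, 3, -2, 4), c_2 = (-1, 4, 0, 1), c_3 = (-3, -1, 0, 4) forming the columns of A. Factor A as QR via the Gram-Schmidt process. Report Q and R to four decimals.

q_1 = c_1/‖c_1‖ = (-3, 3, -2, 4)/6.1644 = (-0.4867, 0.4867, -0.3244, 0.6489).
r_{12} = q_1·c_2 = 3.0822.
u_2 = c_2 − 3.0822·q_1 = (0.5000, 2.5000, 1.0000, -1.0000).
‖u_2‖ = 2.9155, so q_2 = (0.1715, 0.8575, 0.3430, -0.3430).
r_{13} = q_1·c_3 = 3.5689; r_{23} = q_2·c_3 = -2.7440.
u_3 = c_3 − 3.5689·q_1 + 2.7440·q_2 = (-0.7926, -0.3839, 2.0991, 0.7430).
‖u_3‖ = 2.3945, so q_3 = (-0.3310, -0.1603, 0.8766, 0.3103).

Q = [[-0.4867, 0.1715, -0.3310], [0.4867, 0.8575, -0.1603], [-0.3244, 0.3430, 0.8766], [0.6489, -0.3430, 0.3103]], R = [[6.1644, 3.0822, 3.5689], [0.0000, 2.9155, -2.7440], [0.0000, 0.0000, 2.3945]]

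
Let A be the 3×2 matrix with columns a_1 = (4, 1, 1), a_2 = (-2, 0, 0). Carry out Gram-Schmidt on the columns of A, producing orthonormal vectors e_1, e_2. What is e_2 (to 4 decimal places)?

e_2 = (-0.3333, 0.6667, 0.6667)

a_1 = (4, 1, 1); ‖a_1‖ = 4.2426, so e_1 = (0.9428, 0.2357, 0.2357).
e_1·a_2 = 0.9428·(-2) + 0.2357·0 + 0.2357·0 = -1.8856.
u_2 = a_2 + 1.8856·e_1 = (-0.2222, 0.4444, 0.4444).
‖u_2‖ = 0.6667, so e_2 = (-0.3333, 0.6667, 0.6667).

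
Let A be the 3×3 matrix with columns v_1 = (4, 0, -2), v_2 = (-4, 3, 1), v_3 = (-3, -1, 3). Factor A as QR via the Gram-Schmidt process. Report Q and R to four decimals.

v_1 = (4, 0, -2); ‖v_1‖ = 4.4721, so e_1 = (0.8944, 0.0000, -0.4472).
e_1·v_2 = 0.8944·(-4) + 0.0000·3 + (-0.4472)·1 = -4.0249.
u_2 = v_2 + 4.0249·e_1 = (-0.4000, 3.0000, -0.8000).
‖u_2‖ = 3.1305, so e_2 = (-0.1278, 0.9583, -0.2556).
e_1·v_3 = 0.8944·(-3) + 0.0000·(-1) + (-0.4472)·3 = -4.0249; e_2·v_3 = (-0.1278)·(-3) + 0.9583·(-1) + (-0.2556)·3 = -1.3416.
u_3 = v_3 + 4.0249·e_1 + 1.3416·e_2 = (0.4286, 0.2857, 0.8571).
‖u_3‖ = 1.0000, so e_3 = (0.4286, 0.2857, 0.8571).

Q = [[0.8944, -0.1278, 0.4286], [0.0000, 0.9583, 0.2857], [-0.4472, -0.2556, 0.8571]], R = [[4.4721, -4.0249, -4.0249], [0.0000, 3.1305, -1.3416], [0.0000, 0.0000, 1.0000]]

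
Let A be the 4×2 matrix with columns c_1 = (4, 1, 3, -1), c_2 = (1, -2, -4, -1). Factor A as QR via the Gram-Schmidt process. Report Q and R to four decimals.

c_1 = (4, 1, 3, -1); ‖c_1‖ = 5.1962, so e_1 = (0.7698, 0.1925, 0.5774, -0.1925).
e_1·c_2 = 0.7698·1 + 0.1925·(-2) + 0.5774·(-4) + (-0.1925)·(-1) = -1.7321.
u_2 = c_2 + 1.7321·e_1 = (2.3333, -1.6667, -3.0000, -1.3333).
‖u_2‖ = 4.3589, so e_2 = (0.5353, -0.3824, -0.6882, -0.3059).

Q = [[0.7698, 0.5353], [0.1925, -0.3824], [0.5774, -0.6882], [-0.1925, -0.3059]], R = [[5.1962, -1.7321], [0.0000, 4.3589]]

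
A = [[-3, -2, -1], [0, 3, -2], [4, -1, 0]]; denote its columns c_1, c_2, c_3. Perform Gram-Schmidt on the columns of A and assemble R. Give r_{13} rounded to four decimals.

q_1 = c_1/‖c_1‖ = (-3, 0, 4)/5.0000 = (-0.6000, 0.0000, 0.8000).
r_{13} = q_1·c_3 = 0.6000.

r_{13} = 0.6000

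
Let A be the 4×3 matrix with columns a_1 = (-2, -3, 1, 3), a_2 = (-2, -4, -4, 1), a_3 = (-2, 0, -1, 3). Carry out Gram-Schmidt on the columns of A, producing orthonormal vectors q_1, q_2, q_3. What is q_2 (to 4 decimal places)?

q_1 = a_1/‖a_1‖ = (-2, -3, 1, 3)/4.7958 = (-0.4170, -0.6255, 0.2085, 0.6255).
r_{12} = q_1·a_2 = 3.1277.
u_2 = a_2 − 3.1277·q_1 = (-0.6957, -2.0435, -4.6522, -0.9565).
‖u_2‖ = 5.2170, so q_2 = (-0.1333, -0.3917, -0.8917, -0.1833).

q_2 = (-0.1333, -0.3917, -0.8917, -0.1833)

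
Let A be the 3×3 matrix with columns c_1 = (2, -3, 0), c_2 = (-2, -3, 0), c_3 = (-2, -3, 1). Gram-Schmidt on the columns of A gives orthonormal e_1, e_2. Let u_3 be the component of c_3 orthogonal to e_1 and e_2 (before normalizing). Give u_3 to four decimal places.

c_1 = (2, -3, 0); ‖c_1‖ = 3.6056, so e_1 = (0.5547, -0.8321, 0.0000).
e_1·c_2 = 0.5547·(-2) + (-0.8321)·(-3) + 0.0000·0 = 1.3868.
u_2 = c_2 − 1.3868·e_1 = (-2.7692, -1.8462, 0.0000).
‖u_2‖ = 3.3282, so e_2 = (-0.8321, -0.5547, 0.0000).
e_1·c_3 = 0.5547·(-2) + (-0.8321)·(-3) + 0.0000·1 = 1.3868; e_2·c_3 = (-0.8321)·(-2) + (-0.5547)·(-3) + 0.0000·1 = 3.3282.
u_3 = c_3 − 1.3868·e_1 − 3.3282·e_2 = (0.0000, 0.0000, 1.0000).

u_3 = (0.0000, 0.0000, 1.0000)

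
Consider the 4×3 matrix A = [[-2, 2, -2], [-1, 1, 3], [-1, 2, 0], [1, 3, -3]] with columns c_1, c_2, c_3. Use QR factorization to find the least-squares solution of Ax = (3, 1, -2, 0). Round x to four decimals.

x = (-0.9301, -0.2177, -0.3199)

c_1 = (-2, -1, -1, 1); ‖c_1‖ = 2.6458, so q_1 = (-0.7559, -0.3780, -0.3780, 0.3780).
q_1·c_2 = (-0.7559)·2 + (-0.3780)·1 + (-0.3780)·2 + 0.3780·3 = -1.5119.
u_2 = c_2 + 1.5119·q_1 = (0.8571, 0.4286, 1.4286, 3.5714).
‖u_2‖ = 3.9641, so q_2 = (0.2162, 0.1081, 0.3604, 0.9009).
q_1·c_3 = (-0.7559)·(-2) + (-0.3780)·3 + (-0.3780)·0 + 0.3780·(-3) = -0.7559; q_2·c_3 = 0.2162·(-2) + 0.1081·3 + 0.3604·0 + 0.9009·(-3) = -2.8109.
u_3 = c_3 + 0.7559·q_1 + 2.8109·q_2 = (-1.9636, 3.0182, 0.7273, -0.1818).
‖u_3‖ = 3.6779, so q_3 = (-0.5339, 0.8206, 0.1977, -0.0494).
Qᵀb = (-1.8898, 0.0360, -1.1765).
Back-substitute: x_3 = -1.1765/3.6779 = -0.3199.
x_2 = (0.0360 + 2.8109·(-0.3199))/3.9641 = -0.2177.
x_1 = (-1.8898 + 1.5119·(-0.2177) + 0.7559·(-0.3199))/2.6458 = -0.9301.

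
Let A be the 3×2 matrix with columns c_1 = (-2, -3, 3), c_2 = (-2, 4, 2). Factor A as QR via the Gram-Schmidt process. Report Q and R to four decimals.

q_1 = c_1/‖c_1‖ = (-2, -3, 3)/4.6904 = (-0.4264, -0.6396, 0.6396).
r_{12} = q_1·c_2 = -0.4264.
u_2 = c_2 + 0.4264·q_1 = (-2.1818, 3.7273, 2.2727).
‖u_2‖ = 4.8804, so q_2 = (-0.4471, 0.7637, 0.4657).

Q = [[-0.4264, -0.4471], [-0.6396, 0.7637], [0.6396, 0.4657]], R = [[4.6904, -0.4264], [0.0000, 4.8804]]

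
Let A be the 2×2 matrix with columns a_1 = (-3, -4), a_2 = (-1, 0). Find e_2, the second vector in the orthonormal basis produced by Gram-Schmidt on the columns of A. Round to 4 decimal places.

a_1 = (-3, -4); ‖a_1‖ = 5.0000, so e_1 = (-0.6000, -0.8000).
e_1·a_2 = (-0.6000)·(-1) + (-0.8000)·0 = 0.6000.
u_2 = a_2 − 0.6000·e_1 = (-0.6400, 0.4800).
‖u_2‖ = 0.8000, so e_2 = (-0.8000, 0.6000).

e_2 = (-0.8000, 0.6000)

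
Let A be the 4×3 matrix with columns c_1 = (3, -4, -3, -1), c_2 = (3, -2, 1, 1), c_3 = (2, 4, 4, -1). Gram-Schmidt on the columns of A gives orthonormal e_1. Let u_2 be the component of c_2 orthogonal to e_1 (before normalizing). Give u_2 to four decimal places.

u_2 = (1.8857, -0.5143, 2.1143, 1.3714)

c_1 = (3, -4, -3, -1); ‖c_1‖ = 5.9161, so e_1 = (0.5071, -0.6761, -0.5071, -0.1690).
e_1·c_2 = 0.5071·3 + (-0.6761)·(-2) + (-0.5071)·1 + (-0.1690)·1 = 2.1974.
u_2 = c_2 − 2.1974·e_1 = (1.8857, -0.5143, 2.1143, 1.3714).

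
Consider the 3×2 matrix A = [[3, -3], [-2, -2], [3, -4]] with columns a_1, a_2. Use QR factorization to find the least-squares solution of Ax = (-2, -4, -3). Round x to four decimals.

x = (0.6848, 1.2980)

e_1 = a_1/‖a_1‖ = (3, -2, 3)/4.6904 = (0.6396, -0.4264, 0.6396).
r_{12} = e_1·a_2 = -3.6244.
u_2 = a_2 + 3.6244·e_1 = (-0.6818, -3.5455, -1.6818).
‖u_2‖ = 3.9829, so e_2 = (-0.1712, -0.8902, -0.4223).
Qᵀb = (-1.4924, 5.1698).
Back-substitute: x_2 = 5.1698/3.9829 = 1.2980.
x_1 = (-1.4924 + 3.6244·1.2980)/4.6904 = 0.6848.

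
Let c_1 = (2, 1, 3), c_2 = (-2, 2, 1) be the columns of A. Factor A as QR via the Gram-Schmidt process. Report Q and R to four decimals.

c_1 = (2, 1, 3); ‖c_1‖ = 3.7417, so e_1 = (0.5345, 0.2673, 0.8018).
e_1·c_2 = 0.5345·(-2) + 0.2673·2 + 0.8018·1 = 0.2673.
u_2 = c_2 − 0.2673·e_1 = (-2.1429, 1.9286, 0.7857).
‖u_2‖ = 2.9881, so e_2 = (-0.7171, 0.6454, 0.2630).

Q = [[0.5345, -0.7171], [0.2673, 0.6454], [0.8018, 0.2630]], R = [[3.7417, 0.2673], [0.0000, 2.9881]]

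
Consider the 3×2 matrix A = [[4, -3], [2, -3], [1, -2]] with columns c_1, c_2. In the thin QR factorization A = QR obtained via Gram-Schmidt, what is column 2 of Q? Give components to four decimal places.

c_1 = (4, 2, 1); ‖c_1‖ = 4.5826, so q_1 = (0.8729, 0.4364, 0.2182).
q_1·c_2 = 0.8729·(-3) + 0.4364·(-3) + 0.2182·(-2) = -4.3644.
u_2 = c_2 + 4.3644·q_1 = (0.8095, -1.0952, -1.0476).
‖u_2‖ = 1.7182, so q_2 = (0.4711, -0.6374, -0.6097).

q_2 = (0.4711, -0.6374, -0.6097)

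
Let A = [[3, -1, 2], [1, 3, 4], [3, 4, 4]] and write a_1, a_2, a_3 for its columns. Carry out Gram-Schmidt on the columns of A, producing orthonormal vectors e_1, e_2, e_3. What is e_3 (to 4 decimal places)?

a_1 = (3, 1, 3); ‖a_1‖ = 4.3589, so e_1 = (0.6882, 0.2294, 0.6882).
e_1·a_2 = 0.6882·(-1) + 0.2294·3 + 0.6882·4 = 2.7530.
u_2 = a_2 − 2.7530·e_1 = (-2.8947, 2.3684, 2.1053).
‖u_2‖ = 4.2920, so e_2 = (-0.6745, 0.5518, 0.4905).
e_1·a_3 = 0.6882·2 + 0.2294·4 + 0.6882·4 = 5.0471; e_2·a_3 = (-0.6745)·2 + 0.5518·4 + 0.4905·4 = 2.8204.
u_3 = a_3 − 5.0471·e_1 − 2.8204·e_2 = (0.4286, 1.2857, -0.8571).
‖u_3‖ = 1.6036, so e_3 = (0.2673, 0.8018, -0.5345).

e_3 = (0.2673, 0.8018, -0.5345)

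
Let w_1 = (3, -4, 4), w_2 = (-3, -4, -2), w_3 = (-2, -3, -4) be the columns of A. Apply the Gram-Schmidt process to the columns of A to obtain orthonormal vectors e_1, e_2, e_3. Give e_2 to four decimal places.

e_2 = (-0.5437, -0.7612, -0.3534)

w_1 = (3, -4, 4); ‖w_1‖ = 6.4031, so e_1 = (0.4685, -0.6247, 0.6247).
e_1·w_2 = 0.4685·(-3) + (-0.6247)·(-4) + 0.6247·(-2) = -0.1562.
u_2 = w_2 + 0.1562·e_1 = (-2.9268, -4.0976, -1.9024).
‖u_2‖ = 5.3829, so e_2 = (-0.5437, -0.7612, -0.3534).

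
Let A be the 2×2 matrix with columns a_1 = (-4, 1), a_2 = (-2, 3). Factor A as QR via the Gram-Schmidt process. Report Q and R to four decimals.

Q = [[-0.9701, 0.2425], [0.2425, 0.9701]], R = [[4.1231, 2.6679], [0.0000, 2.4254]]

e_1 = a_1/‖a_1‖ = (-4, 1)/4.1231 = (-0.9701, 0.2425).
r_{12} = e_1·a_2 = 2.6679.
u_2 = a_2 − 2.6679·e_1 = (0.5882, 2.3529).
‖u_2‖ = 2.4254, so e_2 = (0.2425, 0.9701).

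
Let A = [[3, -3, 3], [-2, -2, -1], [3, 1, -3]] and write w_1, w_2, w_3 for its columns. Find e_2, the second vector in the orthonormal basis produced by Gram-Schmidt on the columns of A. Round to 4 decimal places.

e_2 = (-0.7337, -0.5869, 0.3424)

w_1 = (3, -2, 3); ‖w_1‖ = 4.6904, so e_1 = (0.6396, -0.4264, 0.6396).
e_1·w_2 = 0.6396·(-3) + (-0.4264)·(-2) + 0.6396·1 = -0.4264.
u_2 = w_2 + 0.4264·e_1 = (-2.7273, -2.1818, 1.2727).
‖u_2‖ = 3.7173, so e_2 = (-0.7337, -0.5869, 0.3424).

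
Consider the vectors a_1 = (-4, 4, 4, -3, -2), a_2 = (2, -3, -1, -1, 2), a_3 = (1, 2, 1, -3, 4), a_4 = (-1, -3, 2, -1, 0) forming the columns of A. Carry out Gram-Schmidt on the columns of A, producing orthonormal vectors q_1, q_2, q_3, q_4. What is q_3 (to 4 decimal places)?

q_3 = (0.2736, 0.6698, -0.0684, -0.0206, 0.6866)

q_1 = a_1/‖a_1‖ = (-4, 4, 4, -3, -2)/7.8102 = (-0.5121, 0.5121, 0.5121, -0.3841, -0.2561).
r_{12} = q_1·a_2 = -3.2009.
u_2 = a_2 + 3.2009·q_1 = (0.3607, -1.3607, 0.6393, -2.2295, 1.1803).
‖u_2‖ = 2.9587, so q_2 = (0.1219, -0.4599, 0.2161, -0.7535, 0.3989).
r_{13} = q_1·a_3 = 1.1523; r_{23} = q_2·a_3 = 3.2746.
u_3 = a_3 − 1.1523·q_1 − 3.2746·q_2 = (1.1910, 2.9157, -0.2978, -0.0899, 2.9888).
‖u_3‖ = 4.3531, so q_3 = (0.2736, 0.6698, -0.0684, -0.0206, 0.6866).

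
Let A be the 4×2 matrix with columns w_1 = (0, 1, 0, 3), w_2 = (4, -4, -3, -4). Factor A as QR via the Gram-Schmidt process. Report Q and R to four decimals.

w_1 = (0, 1, 0, 3); ‖w_1‖ = 3.1623, so e_1 = (0.0000, 0.3162, 0.0000, 0.9487).
e_1·w_2 = 0.0000·4 + 0.3162·(-4) + 0.0000·(-3) + 0.9487·(-4) = -5.0596.
u_2 = w_2 + 5.0596·e_1 = (4.0000, -2.4000, -3.0000, 0.8000).
‖u_2‖ = 5.6036, so e_2 = (0.7138, -0.4283, -0.5354, 0.1428).

Q = [[0.0000, 0.7138], [0.3162, -0.4283], [0.0000, -0.5354], [0.9487, 0.1428]], R = [[3.1623, -5.0596], [0.0000, 5.6036]]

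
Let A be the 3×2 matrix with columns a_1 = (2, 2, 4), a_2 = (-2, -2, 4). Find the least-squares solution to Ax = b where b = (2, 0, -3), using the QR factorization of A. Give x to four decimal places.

x = (-0.1250, -0.6250)

e_1 = a_1/‖a_1‖ = (2, 2, 4)/4.8990 = (0.4082, 0.4082, 0.8165).
r_{12} = e_1·a_2 = 1.6330.
u_2 = a_2 − 1.6330·e_1 = (-2.6667, -2.6667, 2.6667).
‖u_2‖ = 4.6188, so e_2 = (-0.5774, -0.5774, 0.5774).
Qᵀb = (-1.6330, -2.8868).
Back-substitute: x_2 = -2.8868/4.6188 = -0.6250.
x_1 = (-1.6330 − 1.6330·(-0.6250))/4.8990 = -0.1250.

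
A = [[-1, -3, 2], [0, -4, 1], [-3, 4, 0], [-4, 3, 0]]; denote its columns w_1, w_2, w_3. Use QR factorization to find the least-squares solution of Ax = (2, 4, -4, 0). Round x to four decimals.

q_1 = w_1/‖w_1‖ = (-1, 0, -3, -4)/5.0990 = (-0.1961, 0.0000, -0.5883, -0.7845).
r_{12} = q_1·w_2 = -4.1184.
u_2 = w_2 + 4.1184·q_1 = (-3.8077, -4.0000, 1.5769, -0.2308).
‖u_2‖ = 5.7479, so q_2 = (-0.6624, -0.6959, 0.2743, -0.0401).
r_{13} = q_1·w_3 = -0.3922; r_{23} = q_2·w_3 = -2.0208.
u_3 = w_3 + 0.3922·q_1 + 2.0208·q_2 = (0.5844, -0.4063, 0.3236, -0.3888).
‖u_3‖ = 0.8732, so q_3 = (0.6692, -0.4653, 0.3706, -0.4453).
Qᵀb = (1.9612, -5.2059, -2.0051).
Back-substitute: x_3 = -2.0051/0.8732 = -2.2962.
x_2 = (-5.2059 + 2.0208·(-2.2962))/5.7479 = -1.7130.
x_1 = (1.9612 + 4.1184·(-1.7130) + 0.3922·(-2.2962))/5.0990 = -1.1756.

x = (-1.1756, -1.7130, -2.2962)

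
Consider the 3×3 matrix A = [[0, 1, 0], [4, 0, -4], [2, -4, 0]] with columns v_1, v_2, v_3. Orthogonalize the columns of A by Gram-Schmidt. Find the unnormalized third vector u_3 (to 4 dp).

v_1 = (0, 4, 2); ‖v_1‖ = 4.4721, so q_1 = (0.0000, 0.8944, 0.4472).
q_1·v_2 = 0.0000·1 + 0.8944·0 + 0.4472·(-4) = -1.7889.
u_2 = v_2 + 1.7889·q_1 = (1.0000, 1.6000, -3.2000).
‖u_2‖ = 3.7148, so q_2 = (0.2692, 0.4307, -0.8614).
q_1·v_3 = 0.0000·0 + 0.8944·(-4) + 0.4472·0 = -3.5777; q_2·v_3 = 0.2692·0 + 0.4307·(-4) + (-0.8614)·0 = -1.7228.
u_3 = v_3 + 3.5777·q_1 + 1.7228·q_2 = (0.4638, -0.0580, 0.1159).

u_3 = (0.4638, -0.0580, 0.1159)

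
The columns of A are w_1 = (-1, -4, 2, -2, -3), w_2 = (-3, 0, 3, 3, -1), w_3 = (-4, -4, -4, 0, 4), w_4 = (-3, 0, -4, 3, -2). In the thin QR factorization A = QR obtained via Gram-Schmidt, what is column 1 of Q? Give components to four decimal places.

e_1 = (-0.1715, -0.6860, 0.3430, -0.3430, -0.5145)

w_1 = (-1, -4, 2, -2, -3); ‖w_1‖ = 5.8310, so e_1 = (-0.1715, -0.6860, 0.3430, -0.3430, -0.5145).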